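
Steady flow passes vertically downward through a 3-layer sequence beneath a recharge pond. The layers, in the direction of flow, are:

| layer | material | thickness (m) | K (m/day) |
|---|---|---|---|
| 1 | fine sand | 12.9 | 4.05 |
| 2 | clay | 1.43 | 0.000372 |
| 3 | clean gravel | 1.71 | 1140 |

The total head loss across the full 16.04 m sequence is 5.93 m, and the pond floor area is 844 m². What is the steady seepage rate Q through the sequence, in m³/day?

Flow is perpendicular to layering, so the layers act in series and the equivalent K is the thickness-weighted harmonic mean.
Total thickness L = 12.9 + 1.43 + 1.71 = 16.04 m.
Σ(b_i/K_i) = 12.9/4.05 + 1.43/0.000372 + 1.71/1140 = 3847 d.
K_eq = L / Σ(b_i/K_i) = 16.04 / 3847 = 0.004169 m/day.
Q = K_eq · A · (Δh/L) = 0.004169 × 844 × (5.93/16.04) = 1.301 m³/day.

1.30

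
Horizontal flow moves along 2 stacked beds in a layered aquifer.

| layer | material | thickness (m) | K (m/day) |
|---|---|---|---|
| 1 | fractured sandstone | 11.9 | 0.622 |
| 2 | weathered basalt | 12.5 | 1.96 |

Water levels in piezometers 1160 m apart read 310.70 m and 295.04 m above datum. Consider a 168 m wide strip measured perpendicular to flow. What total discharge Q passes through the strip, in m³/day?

72.4

Flow is parallel to layering, so each bed carries its own Darcy discharge and the transmissivities add.
Σ(K_i·b_i) = 0.622×11.9 + 1.96×12.5 = 31.90 m²/day.
Hydraulic gradient i = (310.70 − 295.04) / 1160 = 15.66 / 1160 = 0.01350.
Q = Σ(K_i·b_i) · W · i = 31.90 × 168 × 0.01350 = 72.35 m³/day.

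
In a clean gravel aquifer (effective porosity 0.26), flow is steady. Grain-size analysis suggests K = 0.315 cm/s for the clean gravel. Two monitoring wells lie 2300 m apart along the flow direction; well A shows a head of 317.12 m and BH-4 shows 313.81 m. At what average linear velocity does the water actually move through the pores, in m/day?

1.51

Convert K: 0.315 cm/s × 864 = 272.2 m/day.
Hydraulic gradient i = (317.12 − 313.81) / 2300 = 3.31 / 2300 = 0.001439.
Darcy flux q = K · i = 272.2 × 0.001439 = 0.3917 m/day.
Seepage velocity v = q / n_e = 0.3917 / 0.26 = 1.506 m/day.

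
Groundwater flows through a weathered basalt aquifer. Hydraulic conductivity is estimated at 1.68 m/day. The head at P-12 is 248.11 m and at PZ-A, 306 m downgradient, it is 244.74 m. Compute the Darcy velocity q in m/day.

Hydraulic gradient i = (248.11 − 244.74) / 306 = 3.37 / 306 = 0.01101.
Specific discharge q = K · i = 1.680 × 0.01101 = 0.01850 m/day.

0.0185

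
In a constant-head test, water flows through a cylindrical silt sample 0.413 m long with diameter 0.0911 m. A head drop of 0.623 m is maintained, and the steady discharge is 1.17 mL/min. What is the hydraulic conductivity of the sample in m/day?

Cross-sectional area A = π·(d/2)² = π × (0.0911/2)² = 0.006518 m².
Convert discharge: 1.17 mL/min = 1.950e-08 m³/s.
Darcy's law rearranged: K = Q·L / (A·Δh) = 1.950e-08 × 0.413 / (0.006518 × 0.623) = 1.983e-06 m/s = 0.1713 m/day.

0.171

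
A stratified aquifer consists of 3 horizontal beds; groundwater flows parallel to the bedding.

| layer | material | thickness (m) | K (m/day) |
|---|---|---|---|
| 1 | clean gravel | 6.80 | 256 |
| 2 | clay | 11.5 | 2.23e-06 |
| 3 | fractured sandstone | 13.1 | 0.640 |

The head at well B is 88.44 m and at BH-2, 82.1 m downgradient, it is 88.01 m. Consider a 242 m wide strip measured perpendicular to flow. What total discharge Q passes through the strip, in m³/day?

Flow is parallel to layering, so each bed carries its own Darcy discharge and the transmissivities add.
Σ(K_i·b_i) = 256×6.80 + 2.23e-06×11.5 + 0.640×13.1 = 1749 m²/day.
Hydraulic gradient i = (88.44 − 88.01) / 82.1 = 0.43 / 82.1 = 0.005238.
Q = Σ(K_i·b_i) · W · i = 1749 × 242 × 0.005238 = 2217 m³/day.

2220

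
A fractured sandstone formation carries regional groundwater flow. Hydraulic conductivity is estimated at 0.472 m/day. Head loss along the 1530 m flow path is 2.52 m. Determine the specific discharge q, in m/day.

Hydraulic gradient i = Δh / L = 2.52 / 1530 = 0.001647.
Specific discharge q = K · i = 0.4720 × 0.001647 = 0.0007774 m/day.

0.000777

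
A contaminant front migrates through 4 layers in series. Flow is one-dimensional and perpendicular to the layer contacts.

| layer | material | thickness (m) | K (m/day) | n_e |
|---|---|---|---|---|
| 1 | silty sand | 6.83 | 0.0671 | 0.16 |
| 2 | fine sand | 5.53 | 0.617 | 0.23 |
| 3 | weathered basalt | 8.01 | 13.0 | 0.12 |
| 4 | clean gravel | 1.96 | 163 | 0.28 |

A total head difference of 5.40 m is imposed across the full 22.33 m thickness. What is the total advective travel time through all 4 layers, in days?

79.9

With flow normal to the layers, continuity requires the same specific discharge q through every layer.
Σ(b_i/K_i) = 6.83/0.0671 + 5.53/0.617 + 8.01/13.0 + 1.96/163 = 111.4 d.
q = Δh / Σ(b_i/K_i) = 5.40 / 111.4 = 0.04848 m/day.
In each layer the seepage velocity is v_i = q/n_i, so the layer transit time is t_i = b_i·n_i / q:
  layer 1 (silty sand): t_1 = 6.83 × 0.16 / 0.04848 = 22.54 d
  layer 2 (fine sand): t_2 = 5.53 × 0.23 / 0.04848 = 26.23 d
  layer 3 (weathered basalt): t_3 = 8.01 × 0.12 / 0.04848 = 19.83 d
  layer 4 (clean gravel): t_4 = 1.96 × 0.28 / 0.04848 = 11.32 d
Total t = Σ t_i = 79.92 days.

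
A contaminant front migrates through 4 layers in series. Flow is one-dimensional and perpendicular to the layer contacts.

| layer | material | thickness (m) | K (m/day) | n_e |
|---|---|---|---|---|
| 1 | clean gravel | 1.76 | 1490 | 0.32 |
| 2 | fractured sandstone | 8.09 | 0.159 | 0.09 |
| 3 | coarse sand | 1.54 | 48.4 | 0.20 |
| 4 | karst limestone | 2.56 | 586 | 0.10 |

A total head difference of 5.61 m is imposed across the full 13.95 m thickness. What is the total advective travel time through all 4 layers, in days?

16.8

With flow normal to the layers, continuity requires the same specific discharge q through every layer.
Σ(b_i/K_i) = 1.76/1490 + 8.09/0.159 + 1.54/48.4 + 2.56/586 = 50.92 d.
q = Δh / Σ(b_i/K_i) = 5.61 / 50.92 = 0.1102 m/day.
In each layer the seepage velocity is v_i = q/n_i, so the layer transit time is t_i = b_i·n_i / q:
  layer 1 (clean gravel): t_1 = 1.76 × 0.32 / 0.1102 = 5.112 d
  layer 2 (fractured sandstone): t_2 = 8.09 × 0.09 / 0.1102 = 6.608 d
  layer 3 (coarse sand): t_3 = 1.54 × 0.20 / 0.1102 = 2.795 d
  layer 4 (karst limestone): t_4 = 2.56 × 0.10 / 0.1102 = 2.324 d
Total t = Σ t_i = 16.84 days.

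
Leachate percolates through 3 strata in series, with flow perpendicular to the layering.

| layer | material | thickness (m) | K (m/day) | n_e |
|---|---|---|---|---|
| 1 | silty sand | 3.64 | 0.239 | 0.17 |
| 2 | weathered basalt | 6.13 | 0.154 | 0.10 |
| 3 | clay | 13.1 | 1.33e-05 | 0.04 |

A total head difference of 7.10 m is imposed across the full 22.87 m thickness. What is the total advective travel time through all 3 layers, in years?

With flow normal to the layers, continuity requires the same specific discharge q through every layer.
Σ(b_i/K_i) = 3.64/0.239 + 6.13/0.154 + 13.1/1.33e-05 = 9.850e+05 d.
q = Δh / Σ(b_i/K_i) = 7.10 / 9.850e+05 = 7.208e-06 m/day.
In each layer the seepage velocity is v_i = q/n_i, so the layer transit time is t_i = b_i·n_i / q:
  layer 1 (silty sand): t_1 = 3.64 × 0.17 / 7.208e-06 = 85849 d
  layer 2 (weathered basalt): t_2 = 6.13 × 0.10 / 7.208e-06 = 85044 d
  layer 3 (clay): t_3 = 13.1 × 0.04 / 7.208e-06 = 72697 d
Total t = Σ t_i = 2.436e+05 days = 666.9 years.

667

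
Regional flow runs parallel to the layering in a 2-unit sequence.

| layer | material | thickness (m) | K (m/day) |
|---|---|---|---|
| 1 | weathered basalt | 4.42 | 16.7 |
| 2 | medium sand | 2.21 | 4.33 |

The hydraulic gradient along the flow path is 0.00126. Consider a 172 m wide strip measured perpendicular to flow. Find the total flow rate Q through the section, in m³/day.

Flow is parallel to layering, so each bed carries its own Darcy discharge and the transmissivities add.
Σ(K_i·b_i) = 16.7×4.42 + 4.33×2.21 = 83.38 m²/day.
Hydraulic gradient i = 0.00126.
Q = Σ(K_i·b_i) · W · i = 83.38 × 172 × 0.001260 = 18.07 m³/day.

18.1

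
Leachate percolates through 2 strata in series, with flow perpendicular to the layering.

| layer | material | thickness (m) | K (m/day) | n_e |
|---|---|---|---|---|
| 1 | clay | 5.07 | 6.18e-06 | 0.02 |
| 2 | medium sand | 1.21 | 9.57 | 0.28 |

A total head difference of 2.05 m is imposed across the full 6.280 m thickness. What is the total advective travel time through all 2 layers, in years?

482

With flow normal to the layers, continuity requires the same specific discharge q through every layer.
Σ(b_i/K_i) = 5.07/6.18e-06 + 1.21/9.57 = 8.204e+05 d.
q = Δh / Σ(b_i/K_i) = 2.05 / 8.204e+05 = 2.499e-06 m/day.
In each layer the seepage velocity is v_i = q/n_i, so the layer transit time is t_i = b_i·n_i / q:
  layer 1 (clay): t_1 = 5.07 × 0.02 / 2.499e-06 = 40579 d
  layer 2 (medium sand): t_2 = 1.21 × 0.28 / 2.499e-06 = 1.356e+05 d
Total t = Σ t_i = 1.762e+05 days = 482.3 years.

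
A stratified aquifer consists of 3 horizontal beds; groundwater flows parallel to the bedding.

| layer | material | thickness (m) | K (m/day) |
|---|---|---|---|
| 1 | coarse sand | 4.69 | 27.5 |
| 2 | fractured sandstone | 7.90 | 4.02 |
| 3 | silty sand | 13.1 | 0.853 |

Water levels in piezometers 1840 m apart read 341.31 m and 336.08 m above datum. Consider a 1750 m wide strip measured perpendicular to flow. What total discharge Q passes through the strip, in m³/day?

Flow is parallel to layering, so each bed carries its own Darcy discharge and the transmissivities add.
Σ(K_i·b_i) = 27.5×4.69 + 4.02×7.90 + 0.853×13.1 = 171.9 m²/day.
Hydraulic gradient i = (341.31 − 336.08) / 1840 = 5.23 / 1840 = 0.002842.
Q = Σ(K_i·b_i) · W · i = 171.9 × 1750 × 0.002842 = 855.1 m³/day.

855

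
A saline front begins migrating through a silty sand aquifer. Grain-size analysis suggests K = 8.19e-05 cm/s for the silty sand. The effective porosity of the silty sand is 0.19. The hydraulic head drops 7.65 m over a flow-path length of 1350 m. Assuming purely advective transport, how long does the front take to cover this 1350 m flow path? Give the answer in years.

Convert K: 8.19e-05 cm/s × 864 = 0.07076 m/day.
Hydraulic gradient i = Δh / L = 7.65 / 1350 = 0.005667.
Darcy flux q = K · i = 0.07076 × 0.005667 = 0.0004010 m/day.
Seepage velocity v = q / n_e = 0.0004010 / 0.19 = 0.002110 m/day.
Travel time t = L / v = 1350 / 0.002110 = 6.397e+05 days = 1751 years.

1750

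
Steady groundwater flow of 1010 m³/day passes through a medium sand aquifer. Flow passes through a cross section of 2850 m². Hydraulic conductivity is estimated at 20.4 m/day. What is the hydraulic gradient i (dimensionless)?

From Q = K·A·i, i = Q / (K·A) = 1010 / (20.40 × 2850) = 0.01737.

0.0174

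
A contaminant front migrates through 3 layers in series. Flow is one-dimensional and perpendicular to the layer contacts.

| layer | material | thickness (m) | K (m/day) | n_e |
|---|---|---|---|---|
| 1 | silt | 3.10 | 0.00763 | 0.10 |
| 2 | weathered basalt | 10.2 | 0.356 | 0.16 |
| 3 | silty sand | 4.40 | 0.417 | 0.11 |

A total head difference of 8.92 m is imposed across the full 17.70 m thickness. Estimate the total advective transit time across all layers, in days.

With flow normal to the layers, continuity requires the same specific discharge q through every layer.
Σ(b_i/K_i) = 3.10/0.00763 + 10.2/0.356 + 4.40/0.417 = 445.5 d.
q = Δh / Σ(b_i/K_i) = 8.92 / 445.5 = 0.02002 m/day.
In each layer the seepage velocity is v_i = q/n_i, so the layer transit time is t_i = b_i·n_i / q:
  layer 1 (silt): t_1 = 3.10 × 0.10 / 0.02002 = 15.48 d
  layer 2 (weathered basalt): t_2 = 10.2 × 0.16 / 0.02002 = 81.51 d
  layer 3 (silty sand): t_3 = 4.40 × 0.11 / 0.02002 = 24.17 d
Total t = Σ t_i = 121.2 days.

121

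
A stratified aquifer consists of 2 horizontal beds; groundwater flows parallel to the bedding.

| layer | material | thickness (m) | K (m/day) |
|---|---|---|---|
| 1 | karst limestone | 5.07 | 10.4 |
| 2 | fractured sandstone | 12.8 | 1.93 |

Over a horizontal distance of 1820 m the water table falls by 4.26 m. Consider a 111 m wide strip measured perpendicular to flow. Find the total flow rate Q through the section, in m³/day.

20.1

Flow is parallel to layering, so each bed carries its own Darcy discharge and the transmissivities add.
Σ(K_i·b_i) = 10.4×5.07 + 1.93×12.8 = 77.43 m²/day.
Hydraulic gradient i = Δh / L = 4.26 / 1820 = 0.002341.
Q = Σ(K_i·b_i) · W · i = 77.43 × 111 × 0.002341 = 20.12 m³/day.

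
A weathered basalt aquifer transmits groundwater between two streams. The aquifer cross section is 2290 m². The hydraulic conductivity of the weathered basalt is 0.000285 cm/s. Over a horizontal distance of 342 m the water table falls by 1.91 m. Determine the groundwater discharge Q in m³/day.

3.15

Convert K: 0.000285 cm/s × 864 = 0.2462 m/day.
Hydraulic gradient i = Δh / L = 1.91 / 342 = 0.005585.
Darcy's law: Q = K · A · i = 0.2462 × 2290 × 0.005585 = 3.149 m³/day.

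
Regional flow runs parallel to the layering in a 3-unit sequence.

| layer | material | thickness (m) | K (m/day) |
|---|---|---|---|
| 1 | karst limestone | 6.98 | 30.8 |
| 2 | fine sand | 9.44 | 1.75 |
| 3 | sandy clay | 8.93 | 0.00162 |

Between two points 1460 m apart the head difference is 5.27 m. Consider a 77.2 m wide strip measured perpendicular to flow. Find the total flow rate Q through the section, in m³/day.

Flow is parallel to layering, so each bed carries its own Darcy discharge and the transmissivities add.
Σ(K_i·b_i) = 30.8×6.98 + 1.75×9.44 + 0.00162×8.93 = 231.5 m²/day.
Hydraulic gradient i = Δh / L = 5.27 / 1460 = 0.003610.
Q = Σ(K_i·b_i) · W · i = 231.5 × 77.2 × 0.003610 = 64.51 m³/day.

64.5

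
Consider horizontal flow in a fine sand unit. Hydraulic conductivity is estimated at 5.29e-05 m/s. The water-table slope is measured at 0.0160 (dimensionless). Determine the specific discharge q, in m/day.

Convert K: 5.29e-05 m/s × 86400 = 4.571 m/day.
Hydraulic gradient i = 0.0160.
Specific discharge q = K · i = 4.571 × 0.01600 = 0.07313 m/day.

0.0731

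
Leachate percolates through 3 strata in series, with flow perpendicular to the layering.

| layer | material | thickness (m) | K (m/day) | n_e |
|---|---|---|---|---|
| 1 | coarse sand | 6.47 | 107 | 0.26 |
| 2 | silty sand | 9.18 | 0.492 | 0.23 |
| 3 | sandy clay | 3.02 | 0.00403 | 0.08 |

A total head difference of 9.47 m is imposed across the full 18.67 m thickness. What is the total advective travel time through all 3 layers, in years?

0.896

With flow normal to the layers, continuity requires the same specific discharge q through every layer.
Σ(b_i/K_i) = 6.47/107 + 9.18/0.492 + 3.02/0.00403 = 768.1 d.
q = Δh / Σ(b_i/K_i) = 9.47 / 768.1 = 0.01233 m/day.
In each layer the seepage velocity is v_i = q/n_i, so the layer transit time is t_i = b_i·n_i / q:
  layer 1 (coarse sand): t_1 = 6.47 × 0.26 / 0.01233 = 136.4 d
  layer 2 (silty sand): t_2 = 9.18 × 0.23 / 0.01233 = 171.3 d
  layer 3 (sandy clay): t_3 = 3.02 × 0.08 / 0.01233 = 19.60 d
Total t = Σ t_i = 327.3 days = 0.8961 years.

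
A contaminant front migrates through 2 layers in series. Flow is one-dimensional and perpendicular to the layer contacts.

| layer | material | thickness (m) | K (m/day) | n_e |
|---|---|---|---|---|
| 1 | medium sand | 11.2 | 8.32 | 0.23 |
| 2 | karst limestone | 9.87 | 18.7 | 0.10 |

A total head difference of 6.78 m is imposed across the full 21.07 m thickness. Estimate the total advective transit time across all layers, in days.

With flow normal to the layers, continuity requires the same specific discharge q through every layer.
Σ(b_i/K_i) = 11.2/8.32 + 9.87/18.7 = 1.874 d.
q = Δh / Σ(b_i/K_i) = 6.78 / 1.874 = 3.618 m/day.
In each layer the seepage velocity is v_i = q/n_i, so the layer transit time is t_i = b_i·n_i / q:
  layer 1 (medium sand): t_1 = 11.2 × 0.23 / 3.618 = 0.7120 d
  layer 2 (karst limestone): t_2 = 9.87 × 0.10 / 3.618 = 0.2728 d
Total t = Σ t_i = 0.9848 days.

0.985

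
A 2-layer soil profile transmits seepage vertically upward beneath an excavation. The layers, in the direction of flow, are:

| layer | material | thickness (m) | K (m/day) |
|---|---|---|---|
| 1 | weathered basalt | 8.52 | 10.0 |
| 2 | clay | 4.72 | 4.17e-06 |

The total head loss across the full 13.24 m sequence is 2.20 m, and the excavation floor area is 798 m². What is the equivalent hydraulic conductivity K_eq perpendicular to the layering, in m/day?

1.17e-05

Flow is perpendicular to layering, so the layers act in series and the equivalent K is the thickness-weighted harmonic mean.
Total thickness L = 8.52 + 4.72 = 13.24 m.
Σ(b_i/K_i) = 8.52/10.0 + 4.72/4.17e-06 = 1.132e+06 d.
K_eq = L / Σ(b_i/K_i) = 13.24 / 1.132e+06 = 1.170e-05 m/day.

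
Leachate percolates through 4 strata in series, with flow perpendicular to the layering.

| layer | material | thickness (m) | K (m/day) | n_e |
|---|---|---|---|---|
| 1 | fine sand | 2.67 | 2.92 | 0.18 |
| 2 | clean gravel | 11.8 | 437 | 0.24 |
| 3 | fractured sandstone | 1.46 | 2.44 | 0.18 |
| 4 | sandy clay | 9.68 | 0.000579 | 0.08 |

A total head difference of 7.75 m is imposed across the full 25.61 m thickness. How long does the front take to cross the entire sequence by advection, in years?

With flow normal to the layers, continuity requires the same specific discharge q through every layer.
Σ(b_i/K_i) = 2.67/2.92 + 11.8/437 + 1.46/2.44 + 9.68/0.000579 = 16720 d.
q = Δh / Σ(b_i/K_i) = 7.75 / 16720 = 0.0004635 m/day.
In each layer the seepage velocity is v_i = q/n_i, so the layer transit time is t_i = b_i·n_i / q:
  layer 1 (fine sand): t_1 = 2.67 × 0.18 / 0.0004635 = 1037 d
  layer 2 (clean gravel): t_2 = 11.8 × 0.24 / 0.0004635 = 6110 d
  layer 3 (fractured sandstone): t_3 = 1.46 × 0.18 / 0.0004635 = 567.0 d
  layer 4 (sandy clay): t_4 = 9.68 × 0.08 / 0.0004635 = 1671 d
Total t = Σ t_i = 9384 days = 25.69 years.

25.7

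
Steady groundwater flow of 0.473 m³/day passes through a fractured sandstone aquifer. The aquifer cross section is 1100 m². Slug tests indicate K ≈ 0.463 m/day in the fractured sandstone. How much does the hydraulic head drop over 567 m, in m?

0.527

From Q = K·A·i, i = Q / (K·A) = 0.473 / (0.4630 × 1100) = 0.0009287.
Head loss Δh = i · L = 0.0009287 × 567 = 0.5266 m.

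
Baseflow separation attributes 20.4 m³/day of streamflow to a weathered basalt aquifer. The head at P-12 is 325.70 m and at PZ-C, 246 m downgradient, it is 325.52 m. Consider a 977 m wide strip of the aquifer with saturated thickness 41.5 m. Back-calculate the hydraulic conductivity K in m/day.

Cross-sectional area A = 977 × 41.5 = 40546 m².
Hydraulic gradient i = (325.70 − 325.52) / 246 = 0.18 / 246 = 0.0007317.
From Q = K·A·i, K = Q / (A·i) = 20.4 / (40546 × 0.0007317) = 0.6876 m/day.

0.688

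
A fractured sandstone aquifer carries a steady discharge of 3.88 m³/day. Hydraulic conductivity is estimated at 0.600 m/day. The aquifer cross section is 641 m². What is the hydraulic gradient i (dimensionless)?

0.0101

From Q = K·A·i, i = Q / (K·A) = 3.88 / (0.6000 × 641.0) = 0.01009.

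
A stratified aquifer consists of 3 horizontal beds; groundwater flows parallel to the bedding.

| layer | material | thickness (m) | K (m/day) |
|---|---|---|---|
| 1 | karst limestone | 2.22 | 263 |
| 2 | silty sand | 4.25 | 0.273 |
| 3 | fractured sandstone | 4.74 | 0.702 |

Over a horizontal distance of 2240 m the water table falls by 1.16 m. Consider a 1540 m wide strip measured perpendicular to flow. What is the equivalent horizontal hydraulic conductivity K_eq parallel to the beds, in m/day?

52.5

Flow is parallel to layering, so each bed carries its own Darcy discharge and the transmissivities add.
Σ(K_i·b_i) = 263×2.22 + 0.273×4.25 + 0.702×4.74 = 588.3 m²/day.
Total thickness b = 11.21 m, so K_eq = Σ(K_i·b_i)/b = 52.48 m/day.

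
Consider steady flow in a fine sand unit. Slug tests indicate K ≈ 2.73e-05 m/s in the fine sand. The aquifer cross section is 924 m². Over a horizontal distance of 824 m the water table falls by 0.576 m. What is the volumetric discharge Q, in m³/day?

Convert K: 2.73e-05 m/s × 86400 = 2.359 m/day.
Hydraulic gradient i = Δh / L = 0.576 / 824 = 0.0006990.
Darcy's law: Q = K · A · i = 2.359 × 924.0 × 0.0006990 = 1.524 m³/day.

1.52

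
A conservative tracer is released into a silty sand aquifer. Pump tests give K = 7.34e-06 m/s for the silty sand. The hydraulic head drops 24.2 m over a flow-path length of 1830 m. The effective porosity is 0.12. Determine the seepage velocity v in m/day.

0.0699

Convert K: 7.34e-06 m/s × 86400 = 0.6342 m/day.
Hydraulic gradient i = Δh / L = 24.2 / 1830 = 0.01322.
Darcy flux q = K · i = 0.6342 × 0.01322 = 0.008386 m/day.
Seepage velocity v = q / n_e = 0.008386 / 0.12 = 0.06989 m/day.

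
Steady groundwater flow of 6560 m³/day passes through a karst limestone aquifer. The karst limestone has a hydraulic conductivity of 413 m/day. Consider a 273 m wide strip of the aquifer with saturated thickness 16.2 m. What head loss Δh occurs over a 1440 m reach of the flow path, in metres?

Cross-sectional area A = 273 × 16.2 = 4423 m².
From Q = K·A·i, i = Q / (K·A) = 6560 / (413.0 × 4423) = 0.003592.
Head loss Δh = i · L = 0.003592 × 1440 = 5.172 m.

5.17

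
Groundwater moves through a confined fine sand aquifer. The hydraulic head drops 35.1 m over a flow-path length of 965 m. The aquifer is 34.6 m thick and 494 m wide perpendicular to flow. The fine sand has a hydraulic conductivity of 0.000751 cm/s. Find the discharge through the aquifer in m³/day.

Convert K: 0.000751 cm/s × 864 = 0.6489 m/day.
Cross-sectional area A = 494 × 34.6 = 17092 m².
Hydraulic gradient i = Δh / L = 35.1 / 965 = 0.03637.
Darcy's law: Q = K · A · i = 0.6489 × 17092 × 0.03637 = 403.4 m³/day.

403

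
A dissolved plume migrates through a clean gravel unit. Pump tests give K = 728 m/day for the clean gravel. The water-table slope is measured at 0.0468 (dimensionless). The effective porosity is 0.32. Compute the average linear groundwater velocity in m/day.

Hydraulic gradient i = 0.0468.
Darcy flux q = K · i = 728.0 × 0.04680 = 34.07 m/day.
Seepage velocity v = q / n_e = 34.07 / 0.32 = 106.5 m/day.

106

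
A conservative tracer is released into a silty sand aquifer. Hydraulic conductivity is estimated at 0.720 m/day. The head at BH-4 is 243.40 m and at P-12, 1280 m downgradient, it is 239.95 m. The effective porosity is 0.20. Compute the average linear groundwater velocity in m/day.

0.00970

Hydraulic gradient i = (243.40 − 239.95) / 1280 = 3.45 / 1280 = 0.002695.
Darcy flux q = K · i = 0.7200 × 0.002695 = 0.001941 m/day.
Seepage velocity v = q / n_e = 0.001941 / 0.20 = 0.009703 m/day.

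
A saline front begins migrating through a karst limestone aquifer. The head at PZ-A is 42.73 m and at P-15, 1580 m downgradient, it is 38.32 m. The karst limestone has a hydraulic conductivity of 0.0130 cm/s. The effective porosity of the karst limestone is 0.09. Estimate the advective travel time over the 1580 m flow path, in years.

Convert K: 0.0130 cm/s × 864 = 11.23 m/day.
Hydraulic gradient i = (42.73 − 38.32) / 1580 = 4.41 / 1580 = 0.002791.
Darcy flux q = K · i = 11.23 × 0.002791 = 0.03135 m/day.
Seepage velocity v = q / n_e = 0.03135 / 0.09 = 0.3483 m/day.
Travel time t = L / v = 1580 / 0.3483 = 4536 days = 12.42 years.

12.4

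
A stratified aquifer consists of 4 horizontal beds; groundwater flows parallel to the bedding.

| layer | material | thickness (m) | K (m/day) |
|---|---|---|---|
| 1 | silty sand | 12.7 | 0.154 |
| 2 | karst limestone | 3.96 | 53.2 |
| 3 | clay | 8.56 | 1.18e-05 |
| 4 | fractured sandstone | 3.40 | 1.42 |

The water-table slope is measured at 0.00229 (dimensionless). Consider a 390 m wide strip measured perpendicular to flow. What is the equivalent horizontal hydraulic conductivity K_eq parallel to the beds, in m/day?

Flow is parallel to layering, so each bed carries its own Darcy discharge and the transmissivities add.
Σ(K_i·b_i) = 0.154×12.7 + 53.2×3.96 + 1.18e-05×8.56 + 1.42×3.40 = 217.5 m²/day.
Total thickness b = 28.62 m, so K_eq = Σ(K_i·b_i)/b = 7.598 m/day.

7.60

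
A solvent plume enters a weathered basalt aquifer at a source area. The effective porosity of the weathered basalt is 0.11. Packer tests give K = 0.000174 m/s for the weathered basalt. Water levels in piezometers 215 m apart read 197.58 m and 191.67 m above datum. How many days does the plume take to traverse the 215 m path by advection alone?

57.2

Convert K: 0.000174 m/s × 86400 = 15.03 m/day.
Hydraulic gradient i = (197.58 − 191.67) / 215 = 5.91 / 215 = 0.02749.
Darcy flux q = K · i = 15.03 × 0.02749 = 0.4132 m/day.
Seepage velocity v = q / n_e = 0.4132 / 0.11 = 3.757 m/day.
Travel time t = L / v = 215 / 3.757 = 57.23 days.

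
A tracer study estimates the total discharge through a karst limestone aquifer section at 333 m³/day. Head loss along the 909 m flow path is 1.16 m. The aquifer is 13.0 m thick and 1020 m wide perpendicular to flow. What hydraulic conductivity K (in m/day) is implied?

19.7

Cross-sectional area A = 1020 × 13.0 = 13260 m².
Hydraulic gradient i = Δh / L = 1.16 / 909 = 0.001276.
From Q = K·A·i, K = Q / (A·i) = 333 / (13260 × 0.001276) = 19.68 m/day.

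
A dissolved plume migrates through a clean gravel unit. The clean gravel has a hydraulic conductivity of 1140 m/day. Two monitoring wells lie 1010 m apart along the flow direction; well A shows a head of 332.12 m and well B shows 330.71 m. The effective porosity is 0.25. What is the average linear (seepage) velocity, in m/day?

6.37

Hydraulic gradient i = (332.12 − 330.71) / 1010 = 1.41 / 1010 = 0.001396.
Darcy flux q = K · i = 1140 × 0.001396 = 1.591 m/day.
Seepage velocity v = q / n_e = 1.591 / 0.25 = 6.366 m/day.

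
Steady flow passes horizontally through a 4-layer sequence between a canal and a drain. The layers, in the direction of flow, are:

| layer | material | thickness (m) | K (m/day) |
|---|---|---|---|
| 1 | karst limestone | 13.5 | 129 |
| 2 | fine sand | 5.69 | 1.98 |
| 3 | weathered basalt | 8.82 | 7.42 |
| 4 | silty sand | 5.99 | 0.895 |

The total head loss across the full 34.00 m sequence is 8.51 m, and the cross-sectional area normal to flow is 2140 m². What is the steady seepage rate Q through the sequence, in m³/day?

1680

Flow is perpendicular to layering, so the layers act in series and the equivalent K is the thickness-weighted harmonic mean.
Total thickness L = 13.5 + 5.69 + 8.82 + 5.99 = 34.00 m.
Σ(b_i/K_i) = 13.5/129 + 5.69/1.98 + 8.82/7.42 + 5.99/0.895 = 10.86 d.
K_eq = L / Σ(b_i/K_i) = 34.00 / 10.86 = 3.131 m/day.
Q = K_eq · A · (Δh/L) = 3.131 × 2140 × (8.51/34.00) = 1677 m³/day.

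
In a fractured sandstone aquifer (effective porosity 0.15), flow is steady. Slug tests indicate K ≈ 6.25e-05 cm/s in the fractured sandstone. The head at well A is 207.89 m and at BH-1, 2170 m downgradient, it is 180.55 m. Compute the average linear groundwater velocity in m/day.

Convert K: 6.25e-05 cm/s × 864 = 0.05400 m/day.
Hydraulic gradient i = (207.89 − 180.55) / 2170 = 27.34 / 2170 = 0.01260.
Darcy flux q = K · i = 0.05400 × 0.01260 = 0.0006804 m/day.
Seepage velocity v = q / n_e = 0.0006804 / 0.15 = 0.004536 m/day.

0.00454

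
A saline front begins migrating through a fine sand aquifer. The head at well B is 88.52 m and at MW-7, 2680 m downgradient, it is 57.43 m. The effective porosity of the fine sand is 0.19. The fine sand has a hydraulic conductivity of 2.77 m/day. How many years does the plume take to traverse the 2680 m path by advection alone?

Hydraulic gradient i = (88.52 − 57.43) / 2680 = 31.09 / 2680 = 0.01160.
Darcy flux q = K · i = 2.770 × 0.01160 = 0.03213 m/day.
Seepage velocity v = q / n_e = 0.03213 / 0.19 = 0.1691 m/day.
Travel time t = L / v = 2680 / 0.1691 = 15846 days = 43.38 years.

43.4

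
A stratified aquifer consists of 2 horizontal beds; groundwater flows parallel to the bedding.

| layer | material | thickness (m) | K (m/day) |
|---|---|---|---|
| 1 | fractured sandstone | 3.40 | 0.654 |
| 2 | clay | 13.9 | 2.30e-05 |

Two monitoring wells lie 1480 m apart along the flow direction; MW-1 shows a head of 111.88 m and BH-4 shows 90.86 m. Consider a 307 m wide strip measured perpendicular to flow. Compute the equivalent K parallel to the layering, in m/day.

0.129

Flow is parallel to layering, so each bed carries its own Darcy discharge and the transmissivities add.
Σ(K_i·b_i) = 0.654×3.40 + 2.30e-05×13.9 = 2.224 m²/day.
Total thickness b = 17.30 m, so K_eq = Σ(K_i·b_i)/b = 0.1286 m/day.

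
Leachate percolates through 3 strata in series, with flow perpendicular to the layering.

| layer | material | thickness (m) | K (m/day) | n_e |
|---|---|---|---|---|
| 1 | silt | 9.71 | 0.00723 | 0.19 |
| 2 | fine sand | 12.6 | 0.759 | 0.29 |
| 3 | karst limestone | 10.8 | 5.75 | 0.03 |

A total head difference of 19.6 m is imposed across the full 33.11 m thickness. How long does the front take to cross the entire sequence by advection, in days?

404

With flow normal to the layers, continuity requires the same specific discharge q through every layer.
Σ(b_i/K_i) = 9.71/0.00723 + 12.6/0.759 + 10.8/5.75 = 1361 d.
q = Δh / Σ(b_i/K_i) = 19.6 / 1361 = 0.01440 m/day.
In each layer the seepage velocity is v_i = q/n_i, so the layer transit time is t_i = b_i·n_i / q:
  layer 1 (silt): t_1 = 9.71 × 0.19 / 0.01440 = 128.2 d
  layer 2 (fine sand): t_2 = 12.6 × 0.29 / 0.01440 = 253.8 d
  layer 3 (karst limestone): t_3 = 10.8 × 0.03 / 0.01440 = 22.51 d
Total t = Σ t_i = 404.5 days.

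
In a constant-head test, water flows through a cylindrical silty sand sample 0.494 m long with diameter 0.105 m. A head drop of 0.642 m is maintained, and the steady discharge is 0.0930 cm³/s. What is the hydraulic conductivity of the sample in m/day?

0.714

Cross-sectional area A = π·(d/2)² = π × (0.105/2)² = 0.008659 m².
Convert discharge: 0.0930 cm³/s = 9.300e-08 m³/s.
Darcy's law rearranged: K = Q·L / (A·Δh) = 9.300e-08 × 0.494 / (0.008659 × 0.642) = 8.264e-06 m/s = 0.7140 m/day.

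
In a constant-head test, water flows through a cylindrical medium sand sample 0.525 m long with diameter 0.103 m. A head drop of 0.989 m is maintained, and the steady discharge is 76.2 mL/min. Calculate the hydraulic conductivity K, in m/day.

6.99

Cross-sectional area A = π·(d/2)² = π × (0.103/2)² = 0.008332 m².
Convert discharge: 76.2 mL/min = 1.270e-06 m³/s.
Darcy's law rearranged: K = Q·L / (A·Δh) = 1.270e-06 × 0.525 / (0.008332 × 0.989) = 8.091e-05 m/s = 6.991 m/day.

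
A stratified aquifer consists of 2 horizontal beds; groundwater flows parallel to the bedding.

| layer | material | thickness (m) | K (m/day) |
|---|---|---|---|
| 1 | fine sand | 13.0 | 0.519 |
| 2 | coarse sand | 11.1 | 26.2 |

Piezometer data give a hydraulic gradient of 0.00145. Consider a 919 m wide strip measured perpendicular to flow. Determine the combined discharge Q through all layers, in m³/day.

397

Flow is parallel to layering, so each bed carries its own Darcy discharge and the transmissivities add.
Σ(K_i·b_i) = 0.519×13.0 + 26.2×11.1 = 297.6 m²/day.
Hydraulic gradient i = 0.00145.
Q = Σ(K_i·b_i) · W · i = 297.6 × 919 × 0.001450 = 396.5 m³/day.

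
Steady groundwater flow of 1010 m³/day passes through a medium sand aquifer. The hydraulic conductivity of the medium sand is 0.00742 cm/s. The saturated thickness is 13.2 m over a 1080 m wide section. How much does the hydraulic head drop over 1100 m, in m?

12.2

Convert K: 0.00742 cm/s × 864 = 6.411 m/day.
Cross-sectional area A = 1080 × 13.2 = 14256 m².
From Q = K·A·i, i = Q / (K·A) = 1010 / (6.411 × 14256) = 0.01105.
Head loss Δh = i · L = 0.01105 × 1100 = 12.16 m.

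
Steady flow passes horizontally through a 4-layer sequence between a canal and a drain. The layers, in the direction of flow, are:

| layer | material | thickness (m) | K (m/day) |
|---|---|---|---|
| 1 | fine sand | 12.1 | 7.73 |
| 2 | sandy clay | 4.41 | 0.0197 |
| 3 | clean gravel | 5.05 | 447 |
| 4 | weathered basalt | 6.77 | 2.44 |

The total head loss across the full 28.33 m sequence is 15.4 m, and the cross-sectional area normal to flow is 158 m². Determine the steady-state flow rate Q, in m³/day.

10.7

Flow is perpendicular to layering, so the layers act in series and the equivalent K is the thickness-weighted harmonic mean.
Total thickness L = 12.1 + 4.41 + 5.05 + 6.77 = 28.33 m.
Σ(b_i/K_i) = 12.1/7.73 + 4.41/0.0197 + 5.05/447 + 6.77/2.44 = 228.2 d.
K_eq = L / Σ(b_i/K_i) = 28.33 / 228.2 = 0.1241 m/day.
Q = K_eq · A · (Δh/L) = 0.1241 × 158 × (15.4/28.33) = 10.66 m³/day.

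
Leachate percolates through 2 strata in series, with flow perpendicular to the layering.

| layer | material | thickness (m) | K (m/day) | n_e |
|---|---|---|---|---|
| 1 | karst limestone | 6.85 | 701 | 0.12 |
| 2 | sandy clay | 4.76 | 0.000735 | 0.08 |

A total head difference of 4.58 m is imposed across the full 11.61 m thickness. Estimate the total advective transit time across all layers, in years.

4.66

With flow normal to the layers, continuity requires the same specific discharge q through every layer.
Σ(b_i/K_i) = 6.85/701 + 4.76/0.000735 = 6476 d.
q = Δh / Σ(b_i/K_i) = 4.58 / 6476 = 0.0007072 m/day.
In each layer the seepage velocity is v_i = q/n_i, so the layer transit time is t_i = b_i·n_i / q:
  layer 1 (karst limestone): t_1 = 6.85 × 0.12 / 0.0007072 = 1162 d
  layer 2 (sandy clay): t_2 = 4.76 × 0.08 / 0.0007072 = 538.5 d
Total t = Σ t_i = 1701 days = 4.656 years.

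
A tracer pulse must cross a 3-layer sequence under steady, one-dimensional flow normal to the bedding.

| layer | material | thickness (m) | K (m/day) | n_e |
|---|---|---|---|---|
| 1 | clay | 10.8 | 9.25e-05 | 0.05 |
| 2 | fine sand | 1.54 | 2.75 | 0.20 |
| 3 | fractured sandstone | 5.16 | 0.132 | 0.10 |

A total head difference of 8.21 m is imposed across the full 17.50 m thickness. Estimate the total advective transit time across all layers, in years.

53.1

With flow normal to the layers, continuity requires the same specific discharge q through every layer.
Σ(b_i/K_i) = 10.8/9.25e-05 + 1.54/2.75 + 5.16/0.132 = 1.168e+05 d.
q = Δh / Σ(b_i/K_i) = 8.21 / 1.168e+05 = 7.029e-05 m/day.
In each layer the seepage velocity is v_i = q/n_i, so the layer transit time is t_i = b_i·n_i / q:
  layer 1 (clay): t_1 = 10.8 × 0.05 / 7.029e-05 = 7682 d
  layer 2 (fine sand): t_2 = 1.54 × 0.20 / 7.029e-05 = 4382 d
  layer 3 (fractured sandstone): t_3 = 5.16 × 0.10 / 7.029e-05 = 7341 d
Total t = Σ t_i = 19404 days = 53.13 years.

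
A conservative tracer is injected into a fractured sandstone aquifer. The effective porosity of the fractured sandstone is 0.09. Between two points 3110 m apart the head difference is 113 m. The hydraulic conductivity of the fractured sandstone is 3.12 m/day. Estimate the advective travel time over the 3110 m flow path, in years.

Hydraulic gradient i = Δh / L = 113 / 3110 = 0.03633.
Darcy flux q = K · i = 3.120 × 0.03633 = 0.1134 m/day.
Seepage velocity v = q / n_e = 0.1134 / 0.09 = 1.260 m/day.
Travel time t = L / v = 3110 / 1.260 = 2469 days = 6.760 years.

6.76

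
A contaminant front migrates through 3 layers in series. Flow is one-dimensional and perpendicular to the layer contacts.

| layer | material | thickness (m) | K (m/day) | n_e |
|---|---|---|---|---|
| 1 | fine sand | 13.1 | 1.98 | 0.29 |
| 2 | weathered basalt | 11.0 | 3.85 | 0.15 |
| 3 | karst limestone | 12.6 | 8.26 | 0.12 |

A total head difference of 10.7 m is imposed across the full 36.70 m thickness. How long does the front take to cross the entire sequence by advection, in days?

7.16

With flow normal to the layers, continuity requires the same specific discharge q through every layer.
Σ(b_i/K_i) = 13.1/1.98 + 11.0/3.85 + 12.6/8.26 = 11.00 d.
q = Δh / Σ(b_i/K_i) = 10.7 / 11.00 = 0.9728 m/day.
In each layer the seepage velocity is v_i = q/n_i, so the layer transit time is t_i = b_i·n_i / q:
  layer 1 (fine sand): t_1 = 13.1 × 0.29 / 0.9728 = 3.905 d
  layer 2 (weathered basalt): t_2 = 11.0 × 0.15 / 0.9728 = 1.696 d
  layer 3 (karst limestone): t_3 = 12.6 × 0.12 / 0.9728 = 1.554 d
Total t = Σ t_i = 7.155 days.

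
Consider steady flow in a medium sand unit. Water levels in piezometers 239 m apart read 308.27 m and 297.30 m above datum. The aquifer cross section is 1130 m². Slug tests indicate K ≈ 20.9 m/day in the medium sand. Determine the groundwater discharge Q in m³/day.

1080

Hydraulic gradient i = (308.27 − 297.30) / 239 = 10.97 / 239 = 0.04590.
Darcy's law: Q = K · A · i = 20.90 × 1130 × 0.04590 = 1084 m³/day.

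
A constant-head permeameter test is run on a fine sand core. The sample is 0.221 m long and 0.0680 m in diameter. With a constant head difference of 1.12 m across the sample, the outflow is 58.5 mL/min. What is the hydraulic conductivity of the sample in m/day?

Cross-sectional area A = π·(d/2)² = π × (0.0680/2)² = 0.003632 m².
Convert discharge: 58.5 mL/min = 9.750e-07 m³/s.
Darcy's law rearranged: K = Q·L / (A·Δh) = 9.750e-07 × 0.221 / (0.003632 × 1.12) = 5.298e-05 m/s = 4.577 m/day.

4.58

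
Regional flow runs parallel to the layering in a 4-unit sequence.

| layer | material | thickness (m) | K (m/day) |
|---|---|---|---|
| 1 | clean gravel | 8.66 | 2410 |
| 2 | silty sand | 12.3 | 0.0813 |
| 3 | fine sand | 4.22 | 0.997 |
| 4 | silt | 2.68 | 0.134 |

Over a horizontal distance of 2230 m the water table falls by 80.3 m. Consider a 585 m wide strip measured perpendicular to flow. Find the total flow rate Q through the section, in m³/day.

440000

Flow is parallel to layering, so each bed carries its own Darcy discharge and the transmissivities add.
Σ(K_i·b_i) = 2410×8.66 + 0.0813×12.3 + 0.997×4.22 + 0.134×2.68 = 20876 m²/day.
Hydraulic gradient i = Δh / L = 80.3 / 2230 = 0.03601.
Q = Σ(K_i·b_i) · W · i = 20876 × 585 × 0.03601 = 4.398e+05 m³/day.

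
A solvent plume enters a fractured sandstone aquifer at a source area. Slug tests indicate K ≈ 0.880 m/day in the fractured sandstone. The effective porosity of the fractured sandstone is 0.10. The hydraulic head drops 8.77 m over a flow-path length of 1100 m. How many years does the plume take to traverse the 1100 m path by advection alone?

Hydraulic gradient i = Δh / L = 8.77 / 1100 = 0.007973.
Darcy flux q = K · i = 0.8800 × 0.007973 = 0.007016 m/day.
Seepage velocity v = q / n_e = 0.007016 / 0.10 = 0.07016 m/day.
Travel time t = L / v = 1100 / 0.07016 = 15678 days = 42.93 years.

42.9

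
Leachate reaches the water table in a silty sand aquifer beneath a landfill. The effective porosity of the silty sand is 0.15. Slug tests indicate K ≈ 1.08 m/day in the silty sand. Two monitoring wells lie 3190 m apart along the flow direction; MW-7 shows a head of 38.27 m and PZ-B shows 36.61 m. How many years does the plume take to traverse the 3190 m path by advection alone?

2330

Hydraulic gradient i = (38.27 − 36.61) / 3190 = 1.66 / 3190 = 0.0005204.
Darcy flux q = K · i = 1.080 × 0.0005204 = 0.0005620 m/day.
Seepage velocity v = q / n_e = 0.0005620 / 0.15 = 0.003747 m/day.
Travel time t = L / v = 3190 / 0.003747 = 8.514e+05 days = 2331 years.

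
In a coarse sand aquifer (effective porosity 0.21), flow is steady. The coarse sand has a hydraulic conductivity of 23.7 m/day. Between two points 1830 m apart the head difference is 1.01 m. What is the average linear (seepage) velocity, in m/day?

0.0623

Hydraulic gradient i = Δh / L = 1.01 / 1830 = 0.0005519.
Darcy flux q = K · i = 23.70 × 0.0005519 = 0.01308 m/day.
Seepage velocity v = q / n_e = 0.01308 / 0.21 = 0.06229 m/day.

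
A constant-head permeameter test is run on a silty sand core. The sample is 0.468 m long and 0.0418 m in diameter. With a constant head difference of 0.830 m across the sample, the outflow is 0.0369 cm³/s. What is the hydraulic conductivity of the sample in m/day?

1.31

Cross-sectional area A = π·(d/2)² = π × (0.0418/2)² = 0.001372 m².
Convert discharge: 0.0369 cm³/s = 3.690e-08 m³/s.
Darcy's law rearranged: K = Q·L / (A·Δh) = 3.690e-08 × 0.468 / (0.001372 × 0.830) = 1.516e-05 m/s = 1.310 m/day.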